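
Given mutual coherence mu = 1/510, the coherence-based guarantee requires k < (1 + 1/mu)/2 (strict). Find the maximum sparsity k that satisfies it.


1/mu = 510.
1 + 1/mu = 511.
(1 + 1/mu)/2 = 255.5 is not an integer, so k_max = floor(255.5) = 255.

255


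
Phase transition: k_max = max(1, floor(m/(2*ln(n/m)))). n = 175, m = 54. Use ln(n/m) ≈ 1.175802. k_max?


n/m = 175/54.
ln(n/m) ≈ 1.175802.
2*ln(n/m) ≈ 2.351604.
m/(2*ln(n/m)) ≈ 54/2.351604 ≈ 22.963.
floor = 22.
k_max = max(1, 22) = 22.

22


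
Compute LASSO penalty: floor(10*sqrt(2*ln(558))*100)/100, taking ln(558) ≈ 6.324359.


ln(558) ≈ 6.324359.
2*ln(n) ≈ 12.648718.
sqrt(2*ln(n)) ≈ sqrt(12.648718) ≈ 3.556504.
lambda ≈ 10*3.556504 = 35.56504.
floor(lambda*100)/100 = 35.56.

35.56


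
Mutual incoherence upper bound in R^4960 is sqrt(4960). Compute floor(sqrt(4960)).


70^2 = 4900 <= 4960 < 5041 = 71^2, so 70 <= sqrt(4960) < 71.
floor(sqrt(4960)) = 70.

70


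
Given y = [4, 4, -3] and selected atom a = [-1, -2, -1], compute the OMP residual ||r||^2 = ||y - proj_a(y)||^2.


a^T a = 6.
a^T y = -9.
coeff = -9/6 = -3/2.
||r||^2 = 55/2.

55/2


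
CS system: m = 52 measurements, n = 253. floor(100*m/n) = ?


100*m/n = 100*52/253 ≈ 20.5534.
floor = 20.

20


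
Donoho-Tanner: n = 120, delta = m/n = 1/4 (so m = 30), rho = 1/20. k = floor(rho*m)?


m = 1/4*120 = 30.
rho = 1/20.
rho*m = 1/20*30 = 1.5.
k = floor(1.5) = 1.

1


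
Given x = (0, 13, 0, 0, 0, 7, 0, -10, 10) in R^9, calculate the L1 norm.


Non-zero entries: [(1, 13), (5, 7), (7, -10), (8, 10)]
Absolute values: [13, 7, 10, 10]
||x||_1 = sum = 40.

40


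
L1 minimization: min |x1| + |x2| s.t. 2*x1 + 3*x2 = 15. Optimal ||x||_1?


Axis intercepts:
  x1 = 15/2, x2 = 0: L1 = 15/2
  x1 = 0, x2 = 5: L1 = 5
x* = (0, 5)
||x*||_1 = 5.

5


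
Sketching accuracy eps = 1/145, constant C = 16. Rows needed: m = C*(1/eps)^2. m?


1/eps = 145.
(1/eps)^2 = 21025.
m = 16*21025 = 336400.

336400


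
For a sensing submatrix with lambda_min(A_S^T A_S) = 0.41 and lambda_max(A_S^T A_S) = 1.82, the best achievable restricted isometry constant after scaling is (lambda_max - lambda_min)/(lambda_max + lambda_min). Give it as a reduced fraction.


lambda_max - lambda_min = 1.82 - 0.41 = 1.41.
lambda_max + lambda_min = 1.82 + 0.41 = 2.23.
delta = 1.41/2.23 = 141/223.

141/223


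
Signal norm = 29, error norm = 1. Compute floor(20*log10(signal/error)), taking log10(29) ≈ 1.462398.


||x||/||e|| = 29/1 = 29.
log10(29) ≈ 1.462398.
20*log10(||x||/||e||) ≈ 20*1.462398 = 29.24796.
floor(29.24796) = 29.

29


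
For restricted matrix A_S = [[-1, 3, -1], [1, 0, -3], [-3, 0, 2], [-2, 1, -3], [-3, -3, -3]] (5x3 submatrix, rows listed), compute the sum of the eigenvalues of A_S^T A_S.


Sum of eigenvalues of A_S^T A_S = trace(A_S^T A_S) = sum of squared column norms of A_S.
A_S^T A_S diagonal: [24, 19, 32].
trace = 24 + 19 + 32 = 75.

75


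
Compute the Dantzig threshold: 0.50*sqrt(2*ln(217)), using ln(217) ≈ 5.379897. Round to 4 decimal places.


ln(217) ≈ 5.379897.
2*ln(n) ≈ 10.759794.
sqrt(2*ln(n)) ≈ sqrt(10.759794) ≈ 3.280212.
threshold ≈ 0.50*3.280212 = 1.640106 ≈ 1.6401.

1.6401


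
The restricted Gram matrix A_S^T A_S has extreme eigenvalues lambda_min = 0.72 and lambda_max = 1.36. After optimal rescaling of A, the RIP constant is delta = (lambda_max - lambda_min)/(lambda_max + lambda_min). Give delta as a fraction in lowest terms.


lambda_max - lambda_min = 1.36 - 0.72 = 0.64.
lambda_max + lambda_min = 1.36 + 0.72 = 2.08.
delta = 0.64/2.08 = 64/208 = 4/13.

4/13


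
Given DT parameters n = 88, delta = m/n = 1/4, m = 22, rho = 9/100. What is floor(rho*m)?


m = 1/4*88 = 22.
rho = 9/100.
rho*m = 9/100*22 = 1.98.
k = floor(1.98) = 1.

1


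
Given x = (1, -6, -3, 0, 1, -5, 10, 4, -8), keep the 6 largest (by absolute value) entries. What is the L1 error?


Sorted |x_i| descending: [10, 8, 6, 5, 4, 3, 1, 1, 0]
Keep top 6: [10, 8, 6, 5, 4, 3]
Tail entries: [1, 1, 0]
L1 error = sum of tail = 2.

2


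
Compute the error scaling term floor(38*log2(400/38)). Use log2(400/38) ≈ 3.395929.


log2(n/k) = log2(400/38) ≈ 3.395929.
k*log2(n/k) ≈ 38*3.395929 = 129.045302.
floor(129.045302) = 129.

129


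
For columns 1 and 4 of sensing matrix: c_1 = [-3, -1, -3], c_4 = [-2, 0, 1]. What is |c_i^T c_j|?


Inner product: -3*-2 + -1*0 + -3*1
Products: [6, 0, -3]
Sum = 3.
|dot| = 3.

3


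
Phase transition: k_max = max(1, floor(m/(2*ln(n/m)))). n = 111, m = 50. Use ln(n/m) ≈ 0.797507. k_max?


n/m = 111/50.
ln(n/m) ≈ 0.797507.
2*ln(n/m) ≈ 1.595014.
m/(2*ln(n/m)) ≈ 50/1.595014 ≈ 31.3477.
floor = 31.
k_max = max(1, 31) = 31.

31


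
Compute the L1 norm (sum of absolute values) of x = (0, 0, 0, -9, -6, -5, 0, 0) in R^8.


Non-zero entries: [(3, -9), (4, -6), (5, -5)]
Absolute values: [9, 6, 5]
||x||_1 = sum = 20.

20


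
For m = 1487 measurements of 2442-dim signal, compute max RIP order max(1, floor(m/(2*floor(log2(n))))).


floor(log2(2442)) = 11.
2*11 = 22.
m/(2*floor(log2(n))) = 1487/22 ≈ 67.5909.
floor = 67.
k = max(1, 67) = 67.

67


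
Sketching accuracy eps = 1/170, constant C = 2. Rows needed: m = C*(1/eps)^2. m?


1/eps = 170.
(1/eps)^2 = 28900.
m = 2*28900 = 57800.

57800


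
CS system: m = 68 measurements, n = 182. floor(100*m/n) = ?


100*m/n = 100*68/182 ≈ 37.3626.
floor = 37.

37


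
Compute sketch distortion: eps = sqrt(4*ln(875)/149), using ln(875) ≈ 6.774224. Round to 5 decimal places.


ln(875) ≈ 6.774224.
4*ln(N)/m ≈ 4*6.774224/149 ≈ 0.18185836.
eps = sqrt(0.18185836) ≈ 0.4264485 ≈ 0.42645.

0.42645


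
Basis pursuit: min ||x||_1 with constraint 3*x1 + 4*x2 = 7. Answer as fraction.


Axis intercepts:
  x1 = 7/3, x2 = 0: L1 = 7/3
  x1 = 0, x2 = 7/4: L1 = 7/4
x* = (0, 7/4)
||x*||_1 = 7/4.

7/4


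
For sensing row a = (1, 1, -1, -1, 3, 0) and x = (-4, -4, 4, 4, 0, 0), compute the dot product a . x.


Non-zero terms: ['1*-4', '1*-4', '-1*4', '-1*4']
Products: [-4, -4, -4, -4]
y = sum = -16.

-16


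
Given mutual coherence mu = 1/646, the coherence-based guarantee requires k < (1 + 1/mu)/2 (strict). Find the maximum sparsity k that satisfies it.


1/mu = 646.
1 + 1/mu = 647.
(1 + 1/mu)/2 = 323.5 is not an integer, so k_max = floor(323.5) = 323.

323


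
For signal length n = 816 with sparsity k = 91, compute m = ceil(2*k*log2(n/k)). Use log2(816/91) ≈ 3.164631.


log2(n/k) = log2(816/91) ≈ 3.164631.
2*k*log2(n/k) ≈ 2*91*3.164631 = 575.962842.
m = ceil(575.962842) = 576.

576


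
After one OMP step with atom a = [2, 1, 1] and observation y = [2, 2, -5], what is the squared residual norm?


a^T a = 6.
a^T y = 1.
coeff = 1/6 = 1/6.
||r||^2 = 197/6.

197/6


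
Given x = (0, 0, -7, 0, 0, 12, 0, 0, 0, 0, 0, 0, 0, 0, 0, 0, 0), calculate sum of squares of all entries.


Non-zero entries: [(2, -7), (5, 12)]
Squares: [49, 144]
||x||_2^2 = sum = 193.

193


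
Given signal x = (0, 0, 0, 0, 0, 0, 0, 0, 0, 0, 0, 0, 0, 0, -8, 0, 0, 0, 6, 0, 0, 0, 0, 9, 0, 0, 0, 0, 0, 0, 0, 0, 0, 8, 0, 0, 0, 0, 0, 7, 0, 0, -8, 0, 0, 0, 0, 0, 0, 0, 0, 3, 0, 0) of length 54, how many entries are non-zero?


Non-zero positions: [14, 18, 23, 33, 39, 42, 51].
Sparsity = 7.

7


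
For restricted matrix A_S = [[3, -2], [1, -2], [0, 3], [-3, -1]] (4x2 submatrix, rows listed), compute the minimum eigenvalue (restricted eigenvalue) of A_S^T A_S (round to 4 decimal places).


A_S^T A_S = [[19, -5], [-5, 18]].
trace = 37.
det = 317.
disc = trace^2 - 4*det = 1369 - 4*317 = 101.
sqrt(101) ≈ 10.049876.
lam_min = (37 - sqrt(101))/2 ≈ (37 - 10.049876)/2 = 13.475062 ≈ 13.4751.

13.4751


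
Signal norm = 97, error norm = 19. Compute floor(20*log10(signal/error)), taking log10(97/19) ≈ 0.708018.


||x||/||e|| = 97/19.
log10(97/19) ≈ 0.708018.
20*log10(||x||/||e||) ≈ 20*0.708018 = 14.16036.
floor(14.16036) = 14.

14


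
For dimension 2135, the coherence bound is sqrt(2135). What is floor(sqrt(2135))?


46^2 = 2116 <= 2135 < 2209 = 47^2, so 46 <= sqrt(2135) < 47.
floor(sqrt(2135)) = 46.

46


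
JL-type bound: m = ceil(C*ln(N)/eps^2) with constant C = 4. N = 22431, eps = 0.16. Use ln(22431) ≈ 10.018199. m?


ln(22431) ≈ 10.018199.
eps^2 = 0.16^2 = 0.0256.
C*ln(N)/eps^2 ≈ 4*10.018199/0.0256 ≈ 1565.3436.
m = ceil(1565.3436) = 1566.

1566


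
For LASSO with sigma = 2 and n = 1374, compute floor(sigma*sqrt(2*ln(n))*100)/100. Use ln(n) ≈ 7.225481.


ln(1374) ≈ 7.225481.
2*ln(n) ≈ 14.450962.
sqrt(2*ln(n)) ≈ sqrt(14.450962) ≈ 3.801442.
lambda ≈ 2*3.801442 = 7.602884.
floor(lambda*100)/100 = 7.60.

7.60


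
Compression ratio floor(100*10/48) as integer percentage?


100*m/n = 100*10/48 ≈ 20.8333.
floor = 20.

20


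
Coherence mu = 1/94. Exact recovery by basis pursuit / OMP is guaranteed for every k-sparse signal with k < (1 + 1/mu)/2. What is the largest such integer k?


1/mu = 94.
1 + 1/mu = 95.
(1 + 1/mu)/2 = 47.5 is not an integer, so k_max = floor(47.5) = 47.

47


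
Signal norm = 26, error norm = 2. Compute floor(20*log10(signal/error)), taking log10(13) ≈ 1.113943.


||x||/||e|| = 26/2 = 13.
log10(13) ≈ 1.113943.
20*log10(||x||/||e||) ≈ 20*1.113943 = 22.27886.
floor(22.27886) = 22.

22


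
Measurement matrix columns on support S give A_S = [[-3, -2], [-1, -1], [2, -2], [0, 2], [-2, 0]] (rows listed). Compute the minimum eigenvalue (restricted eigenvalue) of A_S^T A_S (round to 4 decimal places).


A_S^T A_S = [[18, 3], [3, 13]].
trace = 31.
det = 225.
disc = trace^2 - 4*det = 961 - 4*225 = 61.
sqrt(61) ≈ 7.810250.
lam_min = (31 - sqrt(61))/2 ≈ (31 - 7.810250)/2 = 11.594875 ≈ 11.5949.

11.5949


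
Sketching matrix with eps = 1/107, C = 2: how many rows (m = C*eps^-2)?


1/eps = 107.
(1/eps)^2 = 11449.
m = 2*11449 = 22898.

22898


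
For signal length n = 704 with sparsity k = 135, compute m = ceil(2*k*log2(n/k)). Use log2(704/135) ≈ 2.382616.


log2(n/k) = log2(704/135) ≈ 2.382616.
2*k*log2(n/k) ≈ 2*135*2.382616 = 643.30632.
m = ceil(643.30632) = 644.

644


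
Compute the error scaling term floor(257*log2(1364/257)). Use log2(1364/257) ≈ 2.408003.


log2(n/k) = log2(1364/257) ≈ 2.408003.
k*log2(n/k) ≈ 257*2.408003 = 618.856771.
floor(618.856771) = 618.

618


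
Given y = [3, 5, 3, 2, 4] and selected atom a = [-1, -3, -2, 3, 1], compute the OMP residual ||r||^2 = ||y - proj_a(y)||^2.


a^T a = 24.
a^T y = -14.
coeff = -14/24 = -7/12.
||r||^2 = 329/6.

329/6


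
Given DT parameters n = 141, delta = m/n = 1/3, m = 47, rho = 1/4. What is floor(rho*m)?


m = 1/3*141 = 47.
rho = 1/4.
rho*m = 1/4*47 = 11.75.
k = floor(11.75) = 11.

11


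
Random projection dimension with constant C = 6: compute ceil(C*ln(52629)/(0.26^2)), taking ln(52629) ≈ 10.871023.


ln(52629) ≈ 10.871023.
eps^2 = 0.26^2 = 0.0676.
C*ln(N)/eps^2 ≈ 6*10.871023/0.0676 ≈ 964.8837.
m = ceil(964.8837) = 965.

965


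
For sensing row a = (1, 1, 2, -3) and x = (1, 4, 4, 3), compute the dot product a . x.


Non-zero terms: ['1*1', '1*4', '2*4', '-3*3']
Products: [1, 4, 8, -9]
y = sum = 4.

4


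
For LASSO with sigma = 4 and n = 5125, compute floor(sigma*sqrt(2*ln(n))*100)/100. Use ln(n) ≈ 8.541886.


ln(5125) ≈ 8.541886.
2*ln(n) ≈ 17.083772.
sqrt(2*ln(n)) ≈ sqrt(17.083772) ≈ 4.133252.
lambda ≈ 4*4.133252 = 16.533008.
floor(lambda*100)/100 = 16.53.

16.53


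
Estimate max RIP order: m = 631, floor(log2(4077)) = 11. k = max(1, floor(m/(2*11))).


floor(log2(4077)) = 11.
2*11 = 22.
m/(2*floor(log2(n))) = 631/22 ≈ 28.6818.
floor = 28.
k = max(1, 28) = 28.

28


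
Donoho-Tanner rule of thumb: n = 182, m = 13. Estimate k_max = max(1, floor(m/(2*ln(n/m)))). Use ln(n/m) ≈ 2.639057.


n/m = 182/13 = 14.
ln(n/m) ≈ 2.639057.
2*ln(n/m) ≈ 5.278114.
m/(2*ln(n/m)) ≈ 13/5.278114 ≈ 2.463.
floor = 2.
k_max = max(1, 2) = 2.

2


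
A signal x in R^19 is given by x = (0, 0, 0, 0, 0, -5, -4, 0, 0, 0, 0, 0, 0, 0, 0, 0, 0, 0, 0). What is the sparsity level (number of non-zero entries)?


Non-zero positions: [5, 6].
Sparsity = 2.

2


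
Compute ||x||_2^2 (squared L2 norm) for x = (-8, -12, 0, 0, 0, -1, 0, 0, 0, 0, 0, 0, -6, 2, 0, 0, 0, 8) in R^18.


Non-zero entries: [(0, -8), (1, -12), (5, -1), (12, -6), (13, 2), (17, 8)]
Squares: [64, 144, 1, 36, 4, 64]
||x||_2^2 = sum = 313.

313


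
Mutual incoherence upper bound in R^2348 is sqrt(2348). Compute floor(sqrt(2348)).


48^2 = 2304 <= 2348 < 2401 = 49^2, so 48 <= sqrt(2348) < 49.
floor(sqrt(2348)) = 48.

48


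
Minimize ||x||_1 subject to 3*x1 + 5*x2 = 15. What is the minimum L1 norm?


Axis intercepts:
  x1 = 5, x2 = 0: L1 = 5
  x1 = 0, x2 = 3: L1 = 3
x* = (0, 3)
||x*||_1 = 3.

3


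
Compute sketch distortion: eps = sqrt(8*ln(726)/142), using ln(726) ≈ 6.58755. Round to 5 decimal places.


ln(726) ≈ 6.58755.
8*ln(N)/m ≈ 8*6.58755/142 ≈ 0.37112958.
eps = sqrt(0.37112958) ≈ 0.6092041 ≈ 0.60920.

0.60920


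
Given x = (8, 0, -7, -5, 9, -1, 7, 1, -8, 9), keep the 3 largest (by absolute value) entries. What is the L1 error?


Sorted |x_i| descending: [9, 9, 8, 8, 7, 7, 5, 1, 1, 0]
Keep top 3: [9, 9, 8]
Tail entries: [8, 7, 7, 5, 1, 1, 0]
L1 error = sum of tail = 29.

29


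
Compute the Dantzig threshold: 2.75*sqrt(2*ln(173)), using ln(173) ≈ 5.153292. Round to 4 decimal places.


ln(173) ≈ 5.153292.
2*ln(n) ≈ 10.306584.
sqrt(2*ln(n)) ≈ sqrt(10.306584) ≈ 3.210387.
threshold ≈ 2.75*3.210387 = 8.82856425 ≈ 8.8286.

8.8286


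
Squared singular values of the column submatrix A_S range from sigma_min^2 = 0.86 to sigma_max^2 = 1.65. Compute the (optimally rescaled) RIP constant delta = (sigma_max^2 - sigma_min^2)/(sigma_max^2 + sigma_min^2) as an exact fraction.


lambda_max - lambda_min = 1.65 - 0.86 = 0.79.
lambda_max + lambda_min = 1.65 + 0.86 = 2.51.
delta = 0.79/2.51 = 79/251.

79/251


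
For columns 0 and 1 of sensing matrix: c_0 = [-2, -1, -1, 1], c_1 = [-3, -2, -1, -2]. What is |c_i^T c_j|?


Inner product: -2*-3 + -1*-2 + -1*-1 + 1*-2
Products: [6, 2, 1, -2]
Sum = 7.
|dot| = 7.

7


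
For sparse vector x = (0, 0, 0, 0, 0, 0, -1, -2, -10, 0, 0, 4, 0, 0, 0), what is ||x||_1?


Non-zero entries: [(6, -1), (7, -2), (8, -10), (11, 4)]
Absolute values: [1, 2, 10, 4]
||x||_1 = sum = 17.

17


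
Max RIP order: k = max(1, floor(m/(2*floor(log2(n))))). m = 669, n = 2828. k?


floor(log2(2828)) = 11.
2*11 = 22.
m/(2*floor(log2(n))) = 669/22 ≈ 30.4091.
floor = 30.
k = max(1, 30) = 30.

30


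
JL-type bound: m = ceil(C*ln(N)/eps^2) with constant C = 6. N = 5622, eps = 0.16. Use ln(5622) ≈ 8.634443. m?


ln(5622) ≈ 8.634443.
eps^2 = 0.16^2 = 0.0256.
C*ln(N)/eps^2 ≈ 6*8.634443/0.0256 ≈ 2023.6976.
m = ceil(2023.6976) = 2024.

2024


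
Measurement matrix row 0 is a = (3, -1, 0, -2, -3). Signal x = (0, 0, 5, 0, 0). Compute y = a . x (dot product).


Non-zero terms: ['0*5']
Products: [0]
y = sum = 0.

0


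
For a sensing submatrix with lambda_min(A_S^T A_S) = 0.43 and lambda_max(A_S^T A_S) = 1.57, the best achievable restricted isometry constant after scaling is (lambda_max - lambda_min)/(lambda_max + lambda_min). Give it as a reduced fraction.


lambda_max - lambda_min = 1.57 - 0.43 = 1.14.
lambda_max + lambda_min = 1.57 + 0.43 = 2.00.
delta = 1.14/2.00 = 114/200 = 57/100.

57/100


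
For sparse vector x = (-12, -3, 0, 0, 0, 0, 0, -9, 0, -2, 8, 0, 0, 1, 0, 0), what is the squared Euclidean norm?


Non-zero entries: [(0, -12), (1, -3), (7, -9), (9, -2), (10, 8), (13, 1)]
Squares: [144, 9, 81, 4, 64, 1]
||x||_2^2 = sum = 303.

303


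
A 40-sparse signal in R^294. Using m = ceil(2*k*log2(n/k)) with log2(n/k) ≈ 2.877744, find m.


log2(n/k) = log2(294/40) ≈ 2.877744.
2*k*log2(n/k) ≈ 2*40*2.877744 = 230.21952.
m = ceil(230.21952) = 231.

231


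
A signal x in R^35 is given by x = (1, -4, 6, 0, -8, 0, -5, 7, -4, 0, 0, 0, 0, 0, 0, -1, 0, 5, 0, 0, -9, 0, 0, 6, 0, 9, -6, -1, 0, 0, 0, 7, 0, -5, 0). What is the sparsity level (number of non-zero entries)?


Non-zero positions: [0, 1, 2, 4, 6, 7, 8, 15, 17, 20, 23, 25, 26, 27, 31, 33].
Sparsity = 16.

16


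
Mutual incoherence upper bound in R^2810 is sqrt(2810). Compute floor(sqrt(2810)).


53^2 = 2809 <= 2810 < 2916 = 54^2, so 53 <= sqrt(2810) < 54.
floor(sqrt(2810)) = 53.

53


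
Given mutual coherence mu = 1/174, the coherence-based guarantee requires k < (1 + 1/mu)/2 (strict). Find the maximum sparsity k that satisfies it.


1/mu = 174.
1 + 1/mu = 175.
(1 + 1/mu)/2 = 87.5 is not an integer, so k_max = floor(87.5) = 87.

87


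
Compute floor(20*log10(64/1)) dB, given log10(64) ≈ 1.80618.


||x||/||e|| = 64/1 = 64.
log10(64) ≈ 1.80618.
20*log10(||x||/||e||) ≈ 20*1.80618 = 36.1236.
floor(36.1236) = 36.

36


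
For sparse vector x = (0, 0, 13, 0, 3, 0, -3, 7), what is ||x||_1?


Non-zero entries: [(2, 13), (4, 3), (6, -3), (7, 7)]
Absolute values: [13, 3, 3, 7]
||x||_1 = sum = 26.

26


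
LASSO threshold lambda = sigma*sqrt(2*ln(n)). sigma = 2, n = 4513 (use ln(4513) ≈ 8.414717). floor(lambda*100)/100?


ln(4513) ≈ 8.414717.
2*ln(n) ≈ 16.829434.
sqrt(2*ln(n)) ≈ sqrt(16.829434) ≈ 4.102369.
lambda ≈ 2*4.102369 = 8.204738.
floor(lambda*100)/100 = 8.20.

8.20


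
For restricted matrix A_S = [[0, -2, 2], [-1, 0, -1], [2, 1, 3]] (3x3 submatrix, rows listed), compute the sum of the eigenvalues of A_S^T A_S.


Sum of eigenvalues of A_S^T A_S = trace(A_S^T A_S) = sum of squared column norms of A_S.
A_S^T A_S diagonal: [5, 5, 14].
trace = 5 + 5 + 14 = 24.

24


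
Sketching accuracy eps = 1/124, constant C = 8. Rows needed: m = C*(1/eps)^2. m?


1/eps = 124.
(1/eps)^2 = 15376.
m = 8*15376 = 123008.

123008


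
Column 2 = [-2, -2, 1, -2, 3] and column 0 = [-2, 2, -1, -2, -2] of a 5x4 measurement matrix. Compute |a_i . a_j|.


Inner product: -2*-2 + -2*2 + 1*-1 + -2*-2 + 3*-2
Products: [4, -4, -1, 4, -6]
Sum = -3.
|dot| = 3.

3


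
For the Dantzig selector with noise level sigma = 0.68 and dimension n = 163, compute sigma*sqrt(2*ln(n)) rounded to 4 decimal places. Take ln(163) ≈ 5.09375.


ln(163) ≈ 5.09375.
2*ln(n) ≈ 10.1875.
sqrt(2*ln(n)) ≈ sqrt(10.1875) ≈ 3.191786.
threshold ≈ 0.68*3.191786 = 2.17041448 ≈ 2.1704.

2.1704


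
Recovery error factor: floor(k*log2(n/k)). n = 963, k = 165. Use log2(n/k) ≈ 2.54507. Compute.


log2(n/k) = log2(963/165) ≈ 2.54507.
k*log2(n/k) ≈ 165*2.54507 = 419.93655.
floor(419.93655) = 419.

419


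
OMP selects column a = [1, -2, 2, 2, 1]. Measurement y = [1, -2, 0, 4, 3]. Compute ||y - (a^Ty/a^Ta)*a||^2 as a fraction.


a^T a = 14.
a^T y = 16.
coeff = 16/14 = 8/7.
||r||^2 = 82/7.

82/7


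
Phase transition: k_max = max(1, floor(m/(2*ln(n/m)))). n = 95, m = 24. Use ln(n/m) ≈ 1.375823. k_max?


n/m = 95/24.
ln(n/m) ≈ 1.375823.
2*ln(n/m) ≈ 2.751646.
m/(2*ln(n/m)) ≈ 24/2.751646 ≈ 8.7221.
floor = 8.
k_max = max(1, 8) = 8.

8


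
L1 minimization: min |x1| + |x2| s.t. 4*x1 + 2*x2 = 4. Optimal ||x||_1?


Axis intercepts:
  x1 = 1, x2 = 0: L1 = 1
  x1 = 0, x2 = 2: L1 = 2
x* = (1, 0)
||x*||_1 = 1.

1


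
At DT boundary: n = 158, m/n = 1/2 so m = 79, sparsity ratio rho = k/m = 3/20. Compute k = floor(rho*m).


m = 1/2*158 = 79.
rho = 3/20.
rho*m = 3/20*79 = 11.85.
k = floor(11.85) = 11.

11


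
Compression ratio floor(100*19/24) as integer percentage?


100*m/n = 100*19/24 ≈ 79.1667.
floor = 79.

79


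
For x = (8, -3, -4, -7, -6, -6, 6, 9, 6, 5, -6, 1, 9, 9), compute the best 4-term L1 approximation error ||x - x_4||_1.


Sorted |x_i| descending: [9, 9, 9, 8, 7, 6, 6, 6, 6, 6, 5, 4, 3, 1]
Keep top 4: [9, 9, 9, 8]
Tail entries: [7, 6, 6, 6, 6, 6, 5, 4, 3, 1]
L1 error = sum of tail = 50.

50


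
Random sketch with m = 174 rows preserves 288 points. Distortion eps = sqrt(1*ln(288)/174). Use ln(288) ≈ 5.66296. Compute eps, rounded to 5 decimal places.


ln(288) ≈ 5.66296.
1*ln(N)/m ≈ 1*5.66296/174 ≈ 0.03254575.
eps = sqrt(0.03254575) ≈ 0.1804044 ≈ 0.18040.

0.18040


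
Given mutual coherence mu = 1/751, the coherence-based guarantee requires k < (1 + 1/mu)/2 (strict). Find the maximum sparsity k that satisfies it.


1/mu = 751.
1 + 1/mu = 752.
(1 + 1/mu)/2 = 376 is an integer and the inequality is strict, so k_max = 376 - 1 = 375.

375


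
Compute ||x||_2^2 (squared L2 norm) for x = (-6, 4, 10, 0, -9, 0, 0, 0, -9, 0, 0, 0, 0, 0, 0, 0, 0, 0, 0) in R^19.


Non-zero entries: [(0, -6), (1, 4), (2, 10), (4, -9), (8, -9)]
Squares: [36, 16, 100, 81, 81]
||x||_2^2 = sum = 314.

314


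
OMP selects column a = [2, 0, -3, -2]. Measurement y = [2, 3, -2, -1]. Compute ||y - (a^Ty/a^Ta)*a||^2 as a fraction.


a^T a = 17.
a^T y = 12.
coeff = 12/17 = 12/17.
||r||^2 = 162/17.

162/17


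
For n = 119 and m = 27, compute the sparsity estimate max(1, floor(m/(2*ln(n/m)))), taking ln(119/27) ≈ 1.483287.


n/m = 119/27.
ln(n/m) ≈ 1.483287.
2*ln(n/m) ≈ 2.966574.
m/(2*ln(n/m)) ≈ 27/2.966574 ≈ 9.1014.
floor = 9.
k_max = max(1, 9) = 9.

9


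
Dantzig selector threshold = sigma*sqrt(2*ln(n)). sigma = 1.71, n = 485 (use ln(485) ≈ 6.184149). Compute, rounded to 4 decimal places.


ln(485) ≈ 6.184149.
2*ln(n) ≈ 12.368298.
sqrt(2*ln(n)) ≈ sqrt(12.368298) ≈ 3.516859.
threshold ≈ 1.71*3.516859 = 6.01382889 ≈ 6.0138.

6.0138


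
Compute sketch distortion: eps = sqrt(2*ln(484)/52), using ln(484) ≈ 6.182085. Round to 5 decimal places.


ln(484) ≈ 6.182085.
2*ln(N)/m ≈ 2*6.182085/52 ≈ 0.2377725.
eps = sqrt(0.2377725) ≈ 0.4876192 ≈ 0.48762.

0.48762


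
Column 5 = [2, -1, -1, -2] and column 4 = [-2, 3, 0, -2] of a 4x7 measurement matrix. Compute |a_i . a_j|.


Inner product: 2*-2 + -1*3 + -1*0 + -2*-2
Products: [-4, -3, 0, 4]
Sum = -3.
|dot| = 3.

3


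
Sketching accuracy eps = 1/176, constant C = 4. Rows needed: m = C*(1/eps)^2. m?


1/eps = 176.
(1/eps)^2 = 30976.
m = 4*30976 = 123904.

123904


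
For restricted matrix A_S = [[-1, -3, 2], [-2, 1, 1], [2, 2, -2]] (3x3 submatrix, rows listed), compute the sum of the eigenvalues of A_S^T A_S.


Sum of eigenvalues of A_S^T A_S = trace(A_S^T A_S) = sum of squared column norms of A_S.
A_S^T A_S diagonal: [9, 14, 9].
trace = 9 + 14 + 9 = 32.

32


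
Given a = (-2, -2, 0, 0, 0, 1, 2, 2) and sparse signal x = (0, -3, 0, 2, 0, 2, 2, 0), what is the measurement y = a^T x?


Non-zero terms: ['-2*-3', '0*2', '1*2', '2*2']
Products: [6, 0, 2, 4]
y = sum = 12.

12


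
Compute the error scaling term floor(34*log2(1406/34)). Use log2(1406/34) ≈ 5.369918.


log2(n/k) = log2(1406/34) ≈ 5.369918.
k*log2(n/k) ≈ 34*5.369918 = 182.577212.
floor(182.577212) = 182.

182


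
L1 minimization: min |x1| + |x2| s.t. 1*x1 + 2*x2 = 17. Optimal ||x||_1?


Axis intercepts:
  x1 = 17, x2 = 0: L1 = 17
  x1 = 0, x2 = 17/2: L1 = 17/2
x* = (0, 17/2)
||x*||_1 = 17/2.

17/2


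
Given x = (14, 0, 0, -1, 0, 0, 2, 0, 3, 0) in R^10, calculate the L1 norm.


Non-zero entries: [(0, 14), (3, -1), (6, 2), (8, 3)]
Absolute values: [14, 1, 2, 3]
||x||_1 = sum = 20.

20


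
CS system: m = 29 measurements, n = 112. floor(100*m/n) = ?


100*m/n = 100*29/112 ≈ 25.8929.
floor = 25.

25


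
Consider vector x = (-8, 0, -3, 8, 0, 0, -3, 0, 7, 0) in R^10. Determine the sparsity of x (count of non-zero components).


Non-zero positions: [0, 2, 3, 6, 8].
Sparsity = 5.

5


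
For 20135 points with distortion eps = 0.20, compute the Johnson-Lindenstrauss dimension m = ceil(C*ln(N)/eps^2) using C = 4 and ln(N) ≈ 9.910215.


ln(20135) ≈ 9.910215.
eps^2 = 0.20^2 = 0.04.
C*ln(N)/eps^2 ≈ 4*9.910215/0.04 ≈ 991.0215.
m = ceil(991.0215) = 992.

992


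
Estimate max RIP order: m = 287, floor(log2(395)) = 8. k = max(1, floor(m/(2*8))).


floor(log2(395)) = 8.
2*8 = 16.
m/(2*floor(log2(n))) = 287/16 ≈ 17.9375.
floor = 17.
k = max(1, 17) = 17.

17


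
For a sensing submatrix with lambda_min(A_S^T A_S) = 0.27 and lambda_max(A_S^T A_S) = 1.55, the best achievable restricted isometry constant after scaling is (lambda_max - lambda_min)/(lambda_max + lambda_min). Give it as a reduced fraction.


lambda_max - lambda_min = 1.55 - 0.27 = 1.28.
lambda_max + lambda_min = 1.55 + 0.27 = 1.82.
delta = 1.28/1.82 = 128/182 = 64/91.

64/91


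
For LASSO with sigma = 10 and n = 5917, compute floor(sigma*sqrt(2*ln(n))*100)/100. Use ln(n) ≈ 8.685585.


ln(5917) ≈ 8.685585.
2*ln(n) ≈ 17.37117.
sqrt(2*ln(n)) ≈ sqrt(17.37117) ≈ 4.167874.
lambda ≈ 10*4.167874 = 41.67874.
floor(lambda*100)/100 = 41.67.

41.67


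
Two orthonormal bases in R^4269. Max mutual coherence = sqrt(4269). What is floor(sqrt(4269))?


65^2 = 4225 <= 4269 < 4356 = 66^2, so 65 <= sqrt(4269) < 66.
floor(sqrt(4269)) = 65.

65


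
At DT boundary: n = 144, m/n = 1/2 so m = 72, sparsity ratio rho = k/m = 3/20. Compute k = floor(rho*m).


m = 1/2*144 = 72.
rho = 3/20.
rho*m = 3/20*72 = 10.8.
k = floor(10.8) = 10.

10


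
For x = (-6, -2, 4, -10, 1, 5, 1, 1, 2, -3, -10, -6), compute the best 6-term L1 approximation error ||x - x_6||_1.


Sorted |x_i| descending: [10, 10, 6, 6, 5, 4, 3, 2, 2, 1, 1, 1]
Keep top 6: [10, 10, 6, 6, 5, 4]
Tail entries: [3, 2, 2, 1, 1, 1]
L1 error = sum of tail = 10.

10


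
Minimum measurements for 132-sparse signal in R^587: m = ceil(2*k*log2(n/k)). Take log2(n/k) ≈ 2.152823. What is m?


log2(n/k) = log2(587/132) ≈ 2.152823.
2*k*log2(n/k) ≈ 2*132*2.152823 = 568.345272.
m = ceil(568.345272) = 569.

569


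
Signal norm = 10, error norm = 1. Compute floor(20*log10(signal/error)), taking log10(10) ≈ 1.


||x||/||e|| = 10/1 = 10.
log10(10) ≈ 1.
20*log10(||x||/||e||) ≈ 20*1 = 20.
floor(20) = 20.

20


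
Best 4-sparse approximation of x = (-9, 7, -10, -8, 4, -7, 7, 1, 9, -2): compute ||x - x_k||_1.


Sorted |x_i| descending: [10, 9, 9, 8, 7, 7, 7, 4, 2, 1]
Keep top 4: [10, 9, 9, 8]
Tail entries: [7, 7, 7, 4, 2, 1]
L1 error = sum of tail = 28.

28


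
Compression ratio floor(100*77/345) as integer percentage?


100*m/n = 100*77/345 ≈ 22.3188.
floor = 22.

22


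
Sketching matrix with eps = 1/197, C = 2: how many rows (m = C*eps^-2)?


1/eps = 197.
(1/eps)^2 = 38809.
m = 2*38809 = 77618.

77618


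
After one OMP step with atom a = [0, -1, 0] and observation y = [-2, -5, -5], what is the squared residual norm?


a^T a = 1.
a^T y = 5.
coeff = 5/1 = 5.
||r||^2 = 29.

29


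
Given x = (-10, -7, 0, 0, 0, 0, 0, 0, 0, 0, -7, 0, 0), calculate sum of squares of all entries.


Non-zero entries: [(0, -10), (1, -7), (10, -7)]
Squares: [100, 49, 49]
||x||_2^2 = sum = 198.

198


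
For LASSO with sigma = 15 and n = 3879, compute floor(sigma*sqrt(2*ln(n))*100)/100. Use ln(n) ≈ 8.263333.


ln(3879) ≈ 8.263333.
2*ln(n) ≈ 16.526666.
sqrt(2*ln(n)) ≈ sqrt(16.526666) ≈ 4.0653.
lambda ≈ 15*4.0653 = 60.9795.
floor(lambda*100)/100 = 60.97.

60.97


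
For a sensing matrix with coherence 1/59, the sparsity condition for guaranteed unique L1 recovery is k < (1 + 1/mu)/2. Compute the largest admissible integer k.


1/mu = 59.
1 + 1/mu = 60.
(1 + 1/mu)/2 = 30 is an integer and the inequality is strict, so k_max = 30 - 1 = 29.

29


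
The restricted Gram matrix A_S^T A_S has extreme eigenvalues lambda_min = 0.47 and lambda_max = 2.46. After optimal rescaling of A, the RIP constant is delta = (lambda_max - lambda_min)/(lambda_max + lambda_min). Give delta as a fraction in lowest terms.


lambda_max - lambda_min = 2.46 - 0.47 = 1.99.
lambda_max + lambda_min = 2.46 + 0.47 = 2.93.
delta = 1.99/2.93 = 199/293.

199/293


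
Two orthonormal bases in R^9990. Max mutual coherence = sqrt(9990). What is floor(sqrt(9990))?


99^2 = 9801 <= 9990 < 10000 = 100^2, so 99 <= sqrt(9990) < 100.
floor(sqrt(9990)) = 99.

99


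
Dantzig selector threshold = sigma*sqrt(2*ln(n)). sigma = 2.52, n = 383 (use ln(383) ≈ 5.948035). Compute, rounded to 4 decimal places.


ln(383) ≈ 5.948035.
2*ln(n) ≈ 11.89607.
sqrt(2*ln(n)) ≈ sqrt(11.89607) ≈ 3.449068.
threshold ≈ 2.52*3.449068 = 8.69165136 ≈ 8.6917.

8.6917


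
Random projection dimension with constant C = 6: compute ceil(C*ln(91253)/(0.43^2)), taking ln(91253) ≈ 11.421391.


ln(91253) ≈ 11.421391.
eps^2 = 0.43^2 = 0.1849.
C*ln(N)/eps^2 ≈ 6*11.421391/0.1849 ≈ 370.6238.
m = ceil(370.6238) = 371.

371


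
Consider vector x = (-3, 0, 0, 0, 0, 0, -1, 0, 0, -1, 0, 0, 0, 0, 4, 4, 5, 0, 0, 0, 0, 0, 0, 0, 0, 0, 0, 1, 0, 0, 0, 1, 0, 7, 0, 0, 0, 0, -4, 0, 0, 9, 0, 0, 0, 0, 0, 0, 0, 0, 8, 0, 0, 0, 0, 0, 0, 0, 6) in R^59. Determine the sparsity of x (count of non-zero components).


Non-zero positions: [0, 6, 9, 14, 15, 16, 27, 31, 33, 38, 41, 50, 58].
Sparsity = 13.

13


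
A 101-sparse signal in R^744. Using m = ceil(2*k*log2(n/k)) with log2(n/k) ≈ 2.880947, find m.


log2(n/k) = log2(744/101) ≈ 2.880947.
2*k*log2(n/k) ≈ 2*101*2.880947 = 581.951294.
m = ceil(581.951294) = 582.

582


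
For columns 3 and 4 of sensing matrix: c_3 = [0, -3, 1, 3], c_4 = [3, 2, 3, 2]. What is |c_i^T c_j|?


Inner product: 0*3 + -3*2 + 1*3 + 3*2
Products: [0, -6, 3, 6]
Sum = 3.
|dot| = 3.

3


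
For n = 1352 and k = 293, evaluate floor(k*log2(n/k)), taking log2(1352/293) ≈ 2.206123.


log2(n/k) = log2(1352/293) ≈ 2.206123.
k*log2(n/k) ≈ 293*2.206123 = 646.394039.
floor(646.394039) = 646.

646


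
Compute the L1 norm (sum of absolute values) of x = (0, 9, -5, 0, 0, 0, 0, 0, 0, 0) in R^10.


Non-zero entries: [(1, 9), (2, -5)]
Absolute values: [9, 5]
||x||_1 = sum = 14.

14


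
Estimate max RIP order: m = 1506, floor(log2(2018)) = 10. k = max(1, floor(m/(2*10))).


floor(log2(2018)) = 10.
2*10 = 20.
m/(2*floor(log2(n))) = 1506/20 ≈ 75.3.
floor = 75.
k = max(1, 75) = 75.

75


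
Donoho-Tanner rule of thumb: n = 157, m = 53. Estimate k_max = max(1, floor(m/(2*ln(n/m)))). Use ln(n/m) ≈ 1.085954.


n/m = 157/53.
ln(n/m) ≈ 1.085954.
2*ln(n/m) ≈ 2.171908.
m/(2*ln(n/m)) ≈ 53/2.171908 ≈ 24.4025.
floor = 24.
k_max = max(1, 24) = 24.

24


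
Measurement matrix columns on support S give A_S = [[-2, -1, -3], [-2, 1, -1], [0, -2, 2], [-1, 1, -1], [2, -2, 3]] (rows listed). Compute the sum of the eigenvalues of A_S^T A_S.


Sum of eigenvalues of A_S^T A_S = trace(A_S^T A_S) = sum of squared column norms of A_S.
A_S^T A_S diagonal: [13, 11, 24].
trace = 13 + 11 + 24 = 48.

48


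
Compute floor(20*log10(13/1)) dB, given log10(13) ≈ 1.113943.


||x||/||e|| = 13/1 = 13.
log10(13) ≈ 1.113943.
20*log10(||x||/||e||) ≈ 20*1.113943 = 22.27886.
floor(22.27886) = 22.

22


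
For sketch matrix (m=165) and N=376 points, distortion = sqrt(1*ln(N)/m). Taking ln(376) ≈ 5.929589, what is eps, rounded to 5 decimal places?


ln(376) ≈ 5.929589.
1*ln(N)/m ≈ 1*5.929589/165 ≈ 0.0359369.
eps = sqrt(0.0359369) ≈ 0.1895703 ≈ 0.18957.

0.18957


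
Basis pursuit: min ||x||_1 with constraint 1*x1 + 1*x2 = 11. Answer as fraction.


Axis intercepts:
  x1 = 11, x2 = 0: L1 = 11
  x1 = 0, x2 = 11: L1 = 11
x* = (11, 0)
||x*||_1 = 11.

11


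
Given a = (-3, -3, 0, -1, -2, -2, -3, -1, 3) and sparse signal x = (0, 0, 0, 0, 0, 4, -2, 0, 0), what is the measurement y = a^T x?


Non-zero terms: ['-2*4', '-3*-2']
Products: [-8, 6]
y = sum = -2.

-2


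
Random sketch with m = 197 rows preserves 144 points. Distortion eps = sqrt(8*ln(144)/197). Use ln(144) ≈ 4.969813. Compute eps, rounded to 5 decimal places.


ln(144) ≈ 4.969813.
8*ln(N)/m ≈ 8*4.969813/197 ≈ 0.20181982.
eps = sqrt(0.20181982) ≈ 0.4492436 ≈ 0.44924.

0.44924


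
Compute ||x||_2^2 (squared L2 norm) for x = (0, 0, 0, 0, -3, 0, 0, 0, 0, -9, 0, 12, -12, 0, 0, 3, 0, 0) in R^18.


Non-zero entries: [(4, -3), (9, -9), (11, 12), (12, -12), (15, 3)]
Squares: [9, 81, 144, 144, 9]
||x||_2^2 = sum = 387.

387


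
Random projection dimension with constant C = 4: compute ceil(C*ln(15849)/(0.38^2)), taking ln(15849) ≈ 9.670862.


ln(15849) ≈ 9.670862.
eps^2 = 0.38^2 = 0.1444.
C*ln(N)/eps^2 ≈ 4*9.670862/0.1444 ≈ 267.8909.
m = ceil(267.8909) = 268.

268


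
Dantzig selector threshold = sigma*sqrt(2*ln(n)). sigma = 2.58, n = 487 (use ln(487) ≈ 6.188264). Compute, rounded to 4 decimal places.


ln(487) ≈ 6.188264.
2*ln(n) ≈ 12.376528.
sqrt(2*ln(n)) ≈ sqrt(12.376528) ≈ 3.518029.
threshold ≈ 2.58*3.518029 = 9.07651482 ≈ 9.0765.

9.0765


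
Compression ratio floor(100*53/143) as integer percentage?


100*m/n = 100*53/143 ≈ 37.0629.
floor = 37.

37


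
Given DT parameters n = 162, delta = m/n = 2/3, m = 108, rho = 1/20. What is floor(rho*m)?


m = 2/3*162 = 108.
rho = 1/20.
rho*m = 1/20*108 = 5.4.
k = floor(5.4) = 5.

5


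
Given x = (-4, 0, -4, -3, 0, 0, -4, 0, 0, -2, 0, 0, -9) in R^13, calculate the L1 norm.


Non-zero entries: [(0, -4), (2, -4), (3, -3), (6, -4), (9, -2), (12, -9)]
Absolute values: [4, 4, 3, 4, 2, 9]
||x||_1 = sum = 26.

26


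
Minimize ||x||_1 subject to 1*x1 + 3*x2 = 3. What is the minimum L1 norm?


Axis intercepts:
  x1 = 3, x2 = 0: L1 = 3
  x1 = 0, x2 = 1: L1 = 1
x* = (0, 1)
||x*||_1 = 1.

1


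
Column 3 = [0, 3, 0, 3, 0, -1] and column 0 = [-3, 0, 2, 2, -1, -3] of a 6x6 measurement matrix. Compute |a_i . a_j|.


Inner product: 0*-3 + 3*0 + 0*2 + 3*2 + 0*-1 + -1*-3
Products: [0, 0, 0, 6, 0, 3]
Sum = 9.
|dot| = 9.

9


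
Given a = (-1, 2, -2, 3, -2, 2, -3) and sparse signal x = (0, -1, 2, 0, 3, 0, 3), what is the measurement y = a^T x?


Non-zero terms: ['2*-1', '-2*2', '-2*3', '-3*3']
Products: [-2, -4, -6, -9]
y = sum = -21.

-21


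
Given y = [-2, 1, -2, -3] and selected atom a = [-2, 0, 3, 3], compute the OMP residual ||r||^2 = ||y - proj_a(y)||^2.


a^T a = 22.
a^T y = -11.
coeff = -11/22 = -1/2.
||r||^2 = 25/2.

25/2


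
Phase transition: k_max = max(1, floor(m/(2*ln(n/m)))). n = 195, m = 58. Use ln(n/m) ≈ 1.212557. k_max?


n/m = 195/58.
ln(n/m) ≈ 1.212557.
2*ln(n/m) ≈ 2.425114.
m/(2*ln(n/m)) ≈ 58/2.425114 ≈ 23.9164.
floor = 23.
k_max = max(1, 23) = 23.

23


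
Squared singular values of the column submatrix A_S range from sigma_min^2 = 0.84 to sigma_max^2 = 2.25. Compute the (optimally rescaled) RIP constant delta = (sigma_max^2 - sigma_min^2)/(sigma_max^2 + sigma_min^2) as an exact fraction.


lambda_max - lambda_min = 2.25 - 0.84 = 1.41.
lambda_max + lambda_min = 2.25 + 0.84 = 3.09.
delta = 1.41/3.09 = 141/309 = 47/103.

47/103


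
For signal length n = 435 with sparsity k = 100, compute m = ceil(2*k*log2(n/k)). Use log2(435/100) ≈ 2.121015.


log2(n/k) = log2(435/100) ≈ 2.121015.
2*k*log2(n/k) ≈ 2*100*2.121015 = 424.203.
m = ceil(424.203) = 425.

425


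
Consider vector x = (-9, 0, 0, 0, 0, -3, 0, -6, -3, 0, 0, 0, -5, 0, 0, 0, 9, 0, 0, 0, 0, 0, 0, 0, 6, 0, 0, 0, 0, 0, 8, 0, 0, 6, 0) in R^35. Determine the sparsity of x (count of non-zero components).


Non-zero positions: [0, 5, 7, 8, 12, 16, 24, 30, 33].
Sparsity = 9.

9


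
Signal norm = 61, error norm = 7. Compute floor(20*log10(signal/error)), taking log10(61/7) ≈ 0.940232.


||x||/||e|| = 61/7.
log10(61/7) ≈ 0.940232.
20*log10(||x||/||e||) ≈ 20*0.940232 = 18.80464.
floor(18.80464) = 18.

18


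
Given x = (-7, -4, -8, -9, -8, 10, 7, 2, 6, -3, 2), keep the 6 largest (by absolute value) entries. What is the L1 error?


Sorted |x_i| descending: [10, 9, 8, 8, 7, 7, 6, 4, 3, 2, 2]
Keep top 6: [10, 9, 8, 8, 7, 7]
Tail entries: [6, 4, 3, 2, 2]
L1 error = sum of tail = 17.

17


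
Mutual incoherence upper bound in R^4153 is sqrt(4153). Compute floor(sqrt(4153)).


64^2 = 4096 <= 4153 < 4225 = 65^2, so 64 <= sqrt(4153) < 65.
floor(sqrt(4153)) = 64.

64


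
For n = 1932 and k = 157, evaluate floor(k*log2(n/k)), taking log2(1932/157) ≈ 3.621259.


log2(n/k) = log2(1932/157) ≈ 3.621259.
k*log2(n/k) ≈ 157*3.621259 = 568.537663.
floor(568.537663) = 568.

568


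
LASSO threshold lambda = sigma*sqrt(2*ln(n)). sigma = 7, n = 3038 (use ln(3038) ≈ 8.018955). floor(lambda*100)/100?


ln(3038) ≈ 8.018955.
2*ln(n) ≈ 16.03791.
sqrt(2*ln(n)) ≈ sqrt(16.03791) ≈ 4.004736.
lambda ≈ 7*4.004736 = 28.033152.
floor(lambda*100)/100 = 28.03.

28.03


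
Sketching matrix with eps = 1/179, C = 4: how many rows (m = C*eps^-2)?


1/eps = 179.
(1/eps)^2 = 32041.
m = 4*32041 = 128164.

128164


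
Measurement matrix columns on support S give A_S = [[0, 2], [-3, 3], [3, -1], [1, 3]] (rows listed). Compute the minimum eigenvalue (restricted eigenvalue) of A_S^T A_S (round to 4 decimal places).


A_S^T A_S = [[19, -9], [-9, 23]].
trace = 42.
det = 356.
disc = trace^2 - 4*det = 1764 - 4*356 = 340.
sqrt(340) ≈ 18.439089.
lam_min = (42 - sqrt(340))/2 ≈ (42 - 18.439089)/2 = 11.7804555 ≈ 11.7805.

11.7805


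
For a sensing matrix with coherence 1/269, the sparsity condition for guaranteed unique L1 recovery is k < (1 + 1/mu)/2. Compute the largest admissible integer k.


1/mu = 269.
1 + 1/mu = 270.
(1 + 1/mu)/2 = 135 is an integer and the inequality is strict, so k_max = 135 - 1 = 134.

134


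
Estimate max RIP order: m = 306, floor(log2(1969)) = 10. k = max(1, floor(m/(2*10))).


floor(log2(1969)) = 10.
2*10 = 20.
m/(2*floor(log2(n))) = 306/20 ≈ 15.3.
floor = 15.
k = max(1, 15) = 15.

15


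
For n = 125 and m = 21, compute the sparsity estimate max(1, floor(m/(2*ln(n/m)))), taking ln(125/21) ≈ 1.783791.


n/m = 125/21.
ln(n/m) ≈ 1.783791.
2*ln(n/m) ≈ 3.567582.
m/(2*ln(n/m)) ≈ 21/3.567582 ≈ 5.8863.
floor = 5.
k_max = max(1, 5) = 5.

5


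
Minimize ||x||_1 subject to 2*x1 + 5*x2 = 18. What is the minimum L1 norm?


Axis intercepts:
  x1 = 9, x2 = 0: L1 = 9
  x1 = 0, x2 = 18/5: L1 = 18/5
x* = (0, 18/5)
||x*||_1 = 18/5.

18/5


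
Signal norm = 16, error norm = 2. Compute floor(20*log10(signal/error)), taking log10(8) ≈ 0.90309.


||x||/||e|| = 16/2 = 8.
log10(8) ≈ 0.90309.
20*log10(||x||/||e||) ≈ 20*0.90309 = 18.0618.
floor(18.0618) = 18.

18


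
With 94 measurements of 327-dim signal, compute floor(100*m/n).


100*m/n = 100*94/327 ≈ 28.7462.
floor = 28.

28


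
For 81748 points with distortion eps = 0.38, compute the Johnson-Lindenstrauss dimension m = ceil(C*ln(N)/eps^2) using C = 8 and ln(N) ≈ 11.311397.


ln(81748) ≈ 11.311397.
eps^2 = 0.38^2 = 0.1444.
C*ln(N)/eps^2 ≈ 8*11.311397/0.1444 ≈ 626.6702.
m = ceil(626.6702) = 627.

627


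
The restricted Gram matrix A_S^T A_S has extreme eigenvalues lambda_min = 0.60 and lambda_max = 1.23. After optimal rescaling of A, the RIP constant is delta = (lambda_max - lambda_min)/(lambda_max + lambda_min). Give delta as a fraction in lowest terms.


lambda_max - lambda_min = 1.23 - 0.60 = 0.63.
lambda_max + lambda_min = 1.23 + 0.60 = 1.83.
delta = 0.63/1.83 = 63/183 = 21/61.

21/61


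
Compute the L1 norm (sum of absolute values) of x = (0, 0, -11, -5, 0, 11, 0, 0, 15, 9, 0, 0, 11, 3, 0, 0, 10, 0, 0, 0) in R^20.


Non-zero entries: [(2, -11), (3, -5), (5, 11), (8, 15), (9, 9), (12, 11), (13, 3), (16, 10)]
Absolute values: [11, 5, 11, 15, 9, 11, 3, 10]
||x||_1 = sum = 75.

75


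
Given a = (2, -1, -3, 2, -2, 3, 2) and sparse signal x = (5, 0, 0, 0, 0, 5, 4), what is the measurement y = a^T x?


Non-zero terms: ['2*5', '3*5', '2*4']
Products: [10, 15, 8]
y = sum = 33.

33


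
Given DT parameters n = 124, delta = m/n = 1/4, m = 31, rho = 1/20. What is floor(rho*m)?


m = 1/4*124 = 31.
rho = 1/20.
rho*m = 1/20*31 = 1.55.
k = floor(1.55) = 1.

1


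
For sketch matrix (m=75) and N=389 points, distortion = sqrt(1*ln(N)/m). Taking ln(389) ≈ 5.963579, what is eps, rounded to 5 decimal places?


ln(389) ≈ 5.963579.
1*ln(N)/m ≈ 1*5.963579/75 ≈ 0.07951439.
eps = sqrt(0.07951439) ≈ 0.281983 ≈ 0.28198.

0.28198
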